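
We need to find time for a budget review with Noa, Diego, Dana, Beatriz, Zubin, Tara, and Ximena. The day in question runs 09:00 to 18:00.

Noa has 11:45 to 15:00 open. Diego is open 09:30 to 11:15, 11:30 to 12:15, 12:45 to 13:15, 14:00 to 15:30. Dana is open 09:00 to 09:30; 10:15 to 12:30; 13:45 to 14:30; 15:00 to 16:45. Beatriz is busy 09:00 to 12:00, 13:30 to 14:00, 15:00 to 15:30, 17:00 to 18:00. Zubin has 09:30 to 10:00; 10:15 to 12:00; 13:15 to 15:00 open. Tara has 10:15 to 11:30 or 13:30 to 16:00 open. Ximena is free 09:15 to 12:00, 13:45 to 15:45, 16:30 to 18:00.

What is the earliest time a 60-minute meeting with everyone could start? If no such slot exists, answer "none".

none

Noa free: 11:45-15:00.
Diego free: 09:30-11:15, 11:30-12:15, 12:45-13:15, 14:00-15:30.
Dana free: 09:00-09:30, 10:15-12:30, 13:45-14:30, 15:00-16:45.
Beatriz free: 12:00-13:30, 14:00-15:00, 15:30-17:00 (invert busy blocks within the working day).
Zubin free: 09:30-10:00, 10:15-12:00, 13:15-15:00.
Tara free: 10:15-11:30, 13:30-16:00.
Ximena free: 09:15-12:00, 13:45-15:45, 16:30-18:00.
Noa ∩ Diego: 11:45-12:15, 12:45-13:15, 14:00-15:00.
Noa ∩ Diego ∩ Dana: 11:45-12:15, 14:00-14:30.
Noa ∩ Diego ∩ Dana ∩ Beatriz: 12:00-12:15, 14:00-14:30.
Noa ∩ Diego ∩ Dana ∩ Beatriz ∩ Zubin: 14:00-14:30.
Noa ∩ Diego ∩ Dana ∩ Beatriz ∩ Zubin ∩ Tara: 14:00-14:30.
Noa ∩ Diego ∩ Dana ∩ Beatriz ∩ Zubin ∩ Tara ∩ Ximena: 14:00-14:30.
No common window is at least 60 minutes long.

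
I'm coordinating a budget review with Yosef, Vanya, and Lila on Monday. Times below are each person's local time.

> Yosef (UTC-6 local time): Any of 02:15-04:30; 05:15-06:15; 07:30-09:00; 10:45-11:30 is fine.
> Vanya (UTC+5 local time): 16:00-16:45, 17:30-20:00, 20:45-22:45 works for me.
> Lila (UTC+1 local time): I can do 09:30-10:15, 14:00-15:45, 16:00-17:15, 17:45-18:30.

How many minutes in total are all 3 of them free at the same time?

120

Yosef in UTC: 08:15-10:30, 11:15-12:15, 13:30-15:00, 16:45-17:30 (add 6h to convert from UTC-6).
Vanya in UTC: 11:00-11:45, 12:30-15:00, 15:45-17:45 (subtract 5h to convert from UTC+5).
Lila in UTC: 08:30-09:15, 13:00-14:45, 15:00-16:15, 16:45-17:30 (subtract 1h to convert from UTC+1).
Yosef ∩ Vanya: 11:15-11:45, 13:30-15:00, 16:45-17:30.
Yosef ∩ Vanya ∩ Lila: 13:30-14:45, 16:45-17:30.
Summing the common windows: 75 + 45 = 120 minutes.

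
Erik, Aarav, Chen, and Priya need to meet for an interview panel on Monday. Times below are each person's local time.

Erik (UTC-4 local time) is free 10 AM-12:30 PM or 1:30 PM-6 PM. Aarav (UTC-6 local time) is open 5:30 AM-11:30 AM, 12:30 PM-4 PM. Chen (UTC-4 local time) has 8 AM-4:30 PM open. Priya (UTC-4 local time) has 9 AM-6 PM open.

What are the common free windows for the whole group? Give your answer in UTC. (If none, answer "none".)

Erik in UTC: 14:00-16:30, 17:30-22:00 (add 4h to convert from UTC-4).
Aarav in UTC: 11:30-17:30, 18:30-22:00 (add 6h to convert from UTC-6).
Chen in UTC: 12:00-20:30 (add 4h to convert from UTC-4).
Priya in UTC: 13:00-22:00 (add 4h to convert from UTC-4).
Erik ∩ Aarav: 14:00-16:30, 18:30-22:00.
Erik ∩ Aarav ∩ Chen: 14:00-16:30, 18:30-20:30.
Erik ∩ Aarav ∩ Chen ∩ Priya: 14:00-16:30, 18:30-20:30.

14:00-16:30, 18:30-20:30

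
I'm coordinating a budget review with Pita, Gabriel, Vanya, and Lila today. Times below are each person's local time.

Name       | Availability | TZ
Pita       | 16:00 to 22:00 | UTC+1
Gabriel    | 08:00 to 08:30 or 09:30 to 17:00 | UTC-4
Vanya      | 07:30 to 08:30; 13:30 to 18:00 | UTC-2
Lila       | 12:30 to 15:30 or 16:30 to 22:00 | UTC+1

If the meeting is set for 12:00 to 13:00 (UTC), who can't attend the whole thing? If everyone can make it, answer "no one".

Pita in UTC: 15:00-21:00 (subtract 1h to convert from UTC+1).
Gabriel in UTC: 12:00-12:30, 13:30-21:00 (add 4h to convert from UTC-4).
Vanya in UTC: 09:30-10:30, 15:30-20:00 (add 2h to convert from UTC-2).
Lila in UTC: 11:30-14:30, 15:30-21:00 (subtract 1h to convert from UTC+1).
Pita: not fully free for 12:00-13:00. Gabriel: not fully free for 12:00-13:00. Vanya: not fully free for 12:00-13:00. Lila: free for 12:00-13:00.

Gabriel, Pita, Vanya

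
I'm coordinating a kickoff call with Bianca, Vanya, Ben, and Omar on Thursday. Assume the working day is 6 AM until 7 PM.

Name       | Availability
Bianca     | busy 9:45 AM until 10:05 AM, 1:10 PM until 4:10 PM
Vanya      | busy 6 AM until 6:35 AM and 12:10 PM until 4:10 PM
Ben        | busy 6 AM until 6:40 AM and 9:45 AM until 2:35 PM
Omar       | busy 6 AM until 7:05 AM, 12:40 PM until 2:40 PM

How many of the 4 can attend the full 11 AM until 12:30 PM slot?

2

Bianca free: 06:00-09:45, 10:05-13:10, 16:10-19:00 (invert busy blocks within the working day).
Vanya free: 06:35-12:10, 16:10-19:00 (invert busy blocks within the working day).
Ben free: 06:40-09:45, 14:35-19:00 (invert busy blocks within the working day).
Omar free: 07:05-12:40, 14:40-19:00 (invert busy blocks within the working day).
Bianca and Omar can make the full 11:00-12:30 slot — that's 2.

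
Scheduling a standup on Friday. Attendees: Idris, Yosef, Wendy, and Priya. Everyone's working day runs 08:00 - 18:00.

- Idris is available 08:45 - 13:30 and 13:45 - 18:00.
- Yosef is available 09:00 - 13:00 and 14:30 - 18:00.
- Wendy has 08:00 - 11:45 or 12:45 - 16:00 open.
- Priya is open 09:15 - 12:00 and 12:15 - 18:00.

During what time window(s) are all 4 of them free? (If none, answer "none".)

09:15-11:45, 12:45-13:00, 14:30-16:00

Idris ∩ Yosef: 09:00-13:00, 14:30-18:00.
Idris ∩ Yosef ∩ Wendy: 09:00-11:45, 12:45-13:00, 14:30-16:00.
Idris ∩ Yosef ∩ Wendy ∩ Priya: 09:15-11:45, 12:45-13:00, 14:30-16:00.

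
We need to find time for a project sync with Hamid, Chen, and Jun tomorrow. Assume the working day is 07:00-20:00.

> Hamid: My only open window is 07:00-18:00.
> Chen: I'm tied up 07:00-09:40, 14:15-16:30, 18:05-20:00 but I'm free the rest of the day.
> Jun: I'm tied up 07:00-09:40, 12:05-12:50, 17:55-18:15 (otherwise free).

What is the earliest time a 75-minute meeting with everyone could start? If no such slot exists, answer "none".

09:40

Hamid free: 07:00-18:00.
Chen free: 09:40-14:15, 16:30-18:05 (invert busy blocks within the working day).
Jun free: 09:40-12:05, 12:50-17:55, 18:15-20:00 (invert busy blocks within the working day).
Hamid ∩ Chen: 09:40-14:15, 16:30-18:00.
Hamid ∩ Chen ∩ Jun: 09:40-12:05, 12:50-14:15, 16:30-17:55.
The first common window of at least 75 minutes is 09:40-12:05, so the earliest start is 09:40.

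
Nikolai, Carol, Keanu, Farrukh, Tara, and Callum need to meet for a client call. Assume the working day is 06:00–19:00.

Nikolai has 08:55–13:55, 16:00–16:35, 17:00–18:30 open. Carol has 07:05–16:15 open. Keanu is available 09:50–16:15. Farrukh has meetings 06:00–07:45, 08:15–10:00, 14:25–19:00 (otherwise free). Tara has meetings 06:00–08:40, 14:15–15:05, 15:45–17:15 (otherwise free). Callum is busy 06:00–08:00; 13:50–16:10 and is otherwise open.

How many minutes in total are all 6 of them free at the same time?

Nikolai free: 08:55-13:55, 16:00-16:35, 17:00-18:30.
Carol free: 07:05-16:15.
Keanu free: 09:50-16:15.
Farrukh free: 07:45-08:15, 10:00-14:25 (invert busy blocks within the working day).
Tara free: 08:40-14:15, 15:05-15:45, 17:15-19:00 (invert busy blocks within the working day).
Callum free: 08:00-13:50, 16:10-19:00 (invert busy blocks within the working day).
Nikolai ∩ Carol: 08:55-13:55, 16:00-16:15.
Nikolai ∩ Carol ∩ Keanu: 09:50-13:55, 16:00-16:15.
Nikolai ∩ Carol ∩ Keanu ∩ Farrukh: 10:00-13:55.
Nikolai ∩ Carol ∩ Keanu ∩ Farrukh ∩ Tara: 10:00-13:55.
Nikolai ∩ Carol ∩ Keanu ∩ Farrukh ∩ Tara ∩ Callum: 10:00-13:50.
Those are the intersection windows.
That's a single block of 230 minutes.

230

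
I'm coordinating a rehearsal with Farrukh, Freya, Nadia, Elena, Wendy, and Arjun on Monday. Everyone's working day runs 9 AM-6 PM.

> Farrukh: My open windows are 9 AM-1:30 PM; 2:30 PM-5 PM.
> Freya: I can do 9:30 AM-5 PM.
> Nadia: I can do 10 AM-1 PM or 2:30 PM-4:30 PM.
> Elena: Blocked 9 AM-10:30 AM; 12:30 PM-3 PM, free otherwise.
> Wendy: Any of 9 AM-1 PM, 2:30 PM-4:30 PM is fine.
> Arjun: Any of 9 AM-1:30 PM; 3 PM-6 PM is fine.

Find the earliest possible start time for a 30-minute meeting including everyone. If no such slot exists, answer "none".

Farrukh free: 09:00-13:30, 14:30-17:00.
Freya free: 09:30-17:00.
Nadia free: 10:00-13:00, 14:30-16:30.
Elena free: 10:30-12:30, 15:00-18:00 (invert busy blocks within the working day).
Wendy free: 09:00-13:00, 14:30-16:30.
Arjun free: 09:00-13:30, 15:00-18:00.
Farrukh ∩ Freya: 09:30-13:30, 14:30-17:00.
Farrukh ∩ Freya ∩ Nadia: 10:00-13:00, 14:30-16:30.
Farrukh ∩ Freya ∩ Nadia ∩ Elena: 10:30-12:30, 15:00-16:30.
Farrukh ∩ Freya ∩ Nadia ∩ Elena ∩ Wendy: 10:30-12:30, 15:00-16:30.
Farrukh ∩ Freya ∩ Nadia ∩ Elena ∩ Wendy ∩ Arjun: 10:30-12:30, 15:00-16:30.
Those are the intersection windows.
The first common window of at least 30 minutes is 10:30-12:30, so the earliest start is 10:30.

10:30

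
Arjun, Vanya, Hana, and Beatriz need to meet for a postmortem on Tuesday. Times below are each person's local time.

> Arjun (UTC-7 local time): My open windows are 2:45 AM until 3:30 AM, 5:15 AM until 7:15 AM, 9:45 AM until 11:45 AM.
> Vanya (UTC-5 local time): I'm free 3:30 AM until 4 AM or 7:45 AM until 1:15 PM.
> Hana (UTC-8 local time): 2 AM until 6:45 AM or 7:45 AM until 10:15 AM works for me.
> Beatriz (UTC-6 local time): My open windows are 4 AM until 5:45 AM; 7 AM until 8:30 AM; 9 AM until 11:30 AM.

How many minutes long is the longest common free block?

75

Arjun in UTC: 09:45-10:30, 12:15-14:15, 16:45-18:45 (add 7h to convert from UTC-7).
Vanya in UTC: 08:30-09:00, 12:45-18:15 (add 5h to convert from UTC-5).
Hana in UTC: 10:00-14:45, 15:45-18:15 (add 8h to convert from UTC-8).
Beatriz in UTC: 10:00-11:45, 13:00-14:30, 15:00-17:30 (add 6h to convert from UTC-6).
Arjun ∩ Vanya: 12:45-14:15, 16:45-18:15.
Arjun ∩ Vanya ∩ Hana: 12:45-14:15, 16:45-18:15.
Arjun ∩ Vanya ∩ Hana ∩ Beatriz: 13:00-14:15, 16:45-17:30.
The longest is 13:00-14:15 at 75 minutes.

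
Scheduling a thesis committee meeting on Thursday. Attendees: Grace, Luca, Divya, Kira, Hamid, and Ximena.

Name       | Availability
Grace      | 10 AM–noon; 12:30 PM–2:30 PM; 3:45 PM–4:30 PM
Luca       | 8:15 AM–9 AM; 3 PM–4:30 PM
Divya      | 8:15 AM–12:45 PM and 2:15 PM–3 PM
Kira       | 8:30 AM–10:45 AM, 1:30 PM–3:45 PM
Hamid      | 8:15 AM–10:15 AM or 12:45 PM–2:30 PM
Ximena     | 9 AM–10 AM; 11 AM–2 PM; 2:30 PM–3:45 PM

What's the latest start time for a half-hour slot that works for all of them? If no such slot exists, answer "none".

none

Grace ∩ Luca: 15:45-16:30.
Grace ∩ Luca ∩ Divya: ∅.
Grace ∩ Luca ∩ Divya ∩ Kira: ∅.
Grace ∩ Luca ∩ Divya ∩ Kira ∩ Hamid: ∅.
Grace ∩ Luca ∩ Divya ∩ Kira ∩ Hamid ∩ Ximena: ∅.
There is no time when everyone is free.
No common window is at least 30 minutes long.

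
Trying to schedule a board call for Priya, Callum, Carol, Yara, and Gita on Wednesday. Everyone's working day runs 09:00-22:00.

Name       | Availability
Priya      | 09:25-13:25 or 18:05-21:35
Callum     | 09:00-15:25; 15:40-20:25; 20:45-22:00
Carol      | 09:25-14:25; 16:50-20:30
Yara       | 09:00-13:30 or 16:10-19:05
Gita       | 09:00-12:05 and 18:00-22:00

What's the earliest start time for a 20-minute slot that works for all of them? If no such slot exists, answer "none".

09:25

Priya ∩ Callum: 09:25-13:25, 18:05-20:25, 20:45-21:35.
Priya ∩ Callum ∩ Carol: 09:25-13:25, 18:05-20:25.
Priya ∩ Callum ∩ Carol ∩ Yara: 09:25-13:25, 18:05-19:05.
Priya ∩ Callum ∩ Carol ∩ Yara ∩ Gita: 09:25-12:05, 18:05-19:05.
So the common availability across everyone is 09:25-12:05, 18:05-19:05.
The first common window of at least 20 minutes is 09:25-12:05, so the earliest start is 09:25.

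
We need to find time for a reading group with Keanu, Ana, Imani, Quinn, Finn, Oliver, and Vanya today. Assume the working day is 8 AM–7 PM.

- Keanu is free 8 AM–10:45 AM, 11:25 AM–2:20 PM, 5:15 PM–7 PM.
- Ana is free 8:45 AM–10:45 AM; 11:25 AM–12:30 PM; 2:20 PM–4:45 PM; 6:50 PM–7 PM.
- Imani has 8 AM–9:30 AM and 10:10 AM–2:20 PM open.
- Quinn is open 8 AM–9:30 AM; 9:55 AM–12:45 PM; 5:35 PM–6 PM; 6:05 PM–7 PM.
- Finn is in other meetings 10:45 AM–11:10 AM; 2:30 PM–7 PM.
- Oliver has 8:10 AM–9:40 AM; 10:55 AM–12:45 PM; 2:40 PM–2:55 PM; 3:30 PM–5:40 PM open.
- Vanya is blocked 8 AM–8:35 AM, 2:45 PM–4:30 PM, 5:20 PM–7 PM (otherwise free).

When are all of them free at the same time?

08:45-09:30, 11:25-12:30

Keanu free: 08:00-10:45, 11:25-14:20, 17:15-19:00.
Ana free: 08:45-10:45, 11:25-12:30, 14:20-16:45, 18:50-19:00.
Imani free: 08:00-09:30, 10:10-14:20.
Quinn free: 08:00-09:30, 09:55-12:45, 17:35-18:00, 18:05-19:00.
Finn free: 08:00-10:45, 11:10-14:30 (invert busy blocks within the working day).
Oliver free: 08:10-09:40, 10:55-12:45, 14:40-14:55, 15:30-17:40.
Vanya free: 08:35-14:45, 16:30-17:20 (invert busy blocks within the working day).
Keanu ∩ Ana: 08:45-10:45, 11:25-12:30, 18:50-19:00.
Keanu ∩ Ana ∩ Imani: 08:45-09:30, 10:10-10:45, 11:25-12:30.
Keanu ∩ Ana ∩ Imani ∩ Quinn: 08:45-09:30, 10:10-10:45, 11:25-12:30.
Keanu ∩ Ana ∩ Imani ∩ Quinn ∩ Finn: 08:45-09:30, 10:10-10:45, 11:25-12:30.
Keanu ∩ Ana ∩ Imani ∩ Quinn ∩ Finn ∩ Oliver: 08:45-09:30, 11:25-12:30.
Keanu ∩ Ana ∩ Imani ∩ Quinn ∩ Finn ∩ Oliver ∩ Vanya: 08:45-09:30, 11:25-12:30.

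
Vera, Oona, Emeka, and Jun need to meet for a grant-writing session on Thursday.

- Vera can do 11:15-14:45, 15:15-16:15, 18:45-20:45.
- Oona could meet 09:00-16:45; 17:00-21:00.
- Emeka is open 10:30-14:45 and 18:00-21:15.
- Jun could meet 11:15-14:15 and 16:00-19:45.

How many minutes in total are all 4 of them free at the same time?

240

Vera ∩ Oona: 11:15-14:45, 15:15-16:15, 18:45-20:45.
Vera ∩ Oona ∩ Emeka: 11:15-14:45, 18:45-20:45.
Vera ∩ Oona ∩ Emeka ∩ Jun: 11:15-14:15, 18:45-19:45.
Summing the common windows: 180 + 60 = 240 minutes.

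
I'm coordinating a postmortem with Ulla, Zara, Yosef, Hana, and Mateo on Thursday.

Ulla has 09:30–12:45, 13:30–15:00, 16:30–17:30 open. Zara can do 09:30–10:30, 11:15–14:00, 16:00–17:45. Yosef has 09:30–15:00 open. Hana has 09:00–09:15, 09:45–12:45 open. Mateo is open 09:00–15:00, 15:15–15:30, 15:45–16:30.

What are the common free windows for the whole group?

Ulla ∩ Zara: 09:30-10:30, 11:15-12:45, 13:30-14:00, 16:30-17:30.
Ulla ∩ Zara ∩ Yosef: 09:30-10:30, 11:15-12:45, 13:30-14:00.
Ulla ∩ Zara ∩ Yosef ∩ Hana: 09:45-10:30, 11:15-12:45.
Ulla ∩ Zara ∩ Yosef ∩ Hana ∩ Mateo: 09:45-10:30, 11:15-12:45.

09:45-10:30, 11:15-12:45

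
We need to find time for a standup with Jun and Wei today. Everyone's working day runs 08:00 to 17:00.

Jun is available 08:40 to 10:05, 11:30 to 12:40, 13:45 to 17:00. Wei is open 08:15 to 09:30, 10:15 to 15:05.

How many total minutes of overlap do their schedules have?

Jun ∩ Wei: 08:40-09:30, 11:30-12:40, 13:45-15:05.
Summing the common windows: 50 + 70 + 80 = 200 minutes.

200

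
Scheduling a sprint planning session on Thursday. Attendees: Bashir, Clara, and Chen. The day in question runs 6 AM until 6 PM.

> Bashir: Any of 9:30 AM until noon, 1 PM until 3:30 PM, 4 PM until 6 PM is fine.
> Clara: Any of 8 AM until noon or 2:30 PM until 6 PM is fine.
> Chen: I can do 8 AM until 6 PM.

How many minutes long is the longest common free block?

150

Bashir ∩ Clara: 09:30-12:00, 14:30-15:30, 16:00-18:00.
Bashir ∩ Clara ∩ Chen: 09:30-12:00, 14:30-15:30, 16:00-18:00.
Those are the intersection windows.
The longest is 09:30-12:00 at 150 minutes.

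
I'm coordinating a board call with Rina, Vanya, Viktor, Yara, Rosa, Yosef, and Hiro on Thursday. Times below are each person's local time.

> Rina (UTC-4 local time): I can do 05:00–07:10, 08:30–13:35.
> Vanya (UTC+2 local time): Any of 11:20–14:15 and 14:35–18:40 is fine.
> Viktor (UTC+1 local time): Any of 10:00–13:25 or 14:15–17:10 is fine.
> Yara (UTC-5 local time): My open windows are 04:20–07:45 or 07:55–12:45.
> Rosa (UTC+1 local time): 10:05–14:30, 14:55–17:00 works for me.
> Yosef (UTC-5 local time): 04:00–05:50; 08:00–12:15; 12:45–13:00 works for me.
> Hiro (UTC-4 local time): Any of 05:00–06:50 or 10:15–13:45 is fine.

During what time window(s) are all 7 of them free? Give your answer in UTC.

09:20-10:50, 14:15-16:00

Rina in UTC: 09:00-11:10, 12:30-17:35 (add 4h to convert from UTC-4).
Vanya in UTC: 09:20-12:15, 12:35-16:40 (subtract 2h to convert from UTC+2).
Viktor in UTC: 09:00-12:25, 13:15-16:10 (subtract 1h to convert from UTC+1).
Yara in UTC: 09:20-12:45, 12:55-17:45 (add 5h to convert from UTC-5).
Rosa in UTC: 09:05-13:30, 13:55-16:00 (subtract 1h to convert from UTC+1).
Yosef in UTC: 09:00-10:50, 13:00-17:15, 17:45-18:00 (add 5h to convert from UTC-5).
Hiro in UTC: 09:00-10:50, 14:15-17:45 (add 4h to convert from UTC-4).
Rina ∩ Vanya: 09:20-11:10, 12:35-16:40.
Rina ∩ Vanya ∩ Viktor: 09:20-11:10, 13:15-16:10.
Rina ∩ Vanya ∩ Viktor ∩ Yara: 09:20-11:10, 13:15-16:10.
Rina ∩ Vanya ∩ Viktor ∩ Yara ∩ Rosa: 09:20-11:10, 13:15-13:30, 13:55-16:00.
Rina ∩ Vanya ∩ Viktor ∩ Yara ∩ Rosa ∩ Yosef: 09:20-10:50, 13:15-13:30, 13:55-16:00.
Rina ∩ Vanya ∩ Viktor ∩ Yara ∩ Rosa ∩ Yosef ∩ Hiro: 09:20-10:50, 14:15-16:00.
Those are the intersection windows.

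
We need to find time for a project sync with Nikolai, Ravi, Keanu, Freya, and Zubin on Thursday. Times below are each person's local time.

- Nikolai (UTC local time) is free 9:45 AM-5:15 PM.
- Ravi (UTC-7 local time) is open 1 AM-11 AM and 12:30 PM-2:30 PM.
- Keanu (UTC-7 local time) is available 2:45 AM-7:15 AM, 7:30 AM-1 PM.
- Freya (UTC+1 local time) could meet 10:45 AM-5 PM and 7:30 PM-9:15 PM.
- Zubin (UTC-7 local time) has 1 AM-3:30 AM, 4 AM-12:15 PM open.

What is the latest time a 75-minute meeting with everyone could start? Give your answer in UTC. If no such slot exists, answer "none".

14:45

Nikolai in UTC: 09:45-17:15.
Ravi in UTC: 08:00-18:00, 19:30-21:30 (add 7h to convert from UTC-7).
Keanu in UTC: 09:45-14:15, 14:30-20:00 (add 7h to convert from UTC-7).
Freya in UTC: 09:45-16:00, 18:30-20:15 (subtract 1h to convert from UTC+1).
Zubin in UTC: 08:00-10:30, 11:00-19:15 (add 7h to convert from UTC-7).
Nikolai ∩ Ravi: 09:45-17:15.
Nikolai ∩ Ravi ∩ Keanu: 09:45-14:15, 14:30-17:15.
Nikolai ∩ Ravi ∩ Keanu ∩ Freya: 09:45-14:15, 14:30-16:00.
Nikolai ∩ Ravi ∩ Keanu ∩ Freya ∩ Zubin: 09:45-10:30, 11:00-14:15, 14:30-16:00.
So the common availability across everyone is 09:45-10:30, 11:00-14:15, 14:30-16:00.
The last common window of at least 75 minutes is 14:30-16:00; a 75-minute meeting can start as late as 14:45 and still end by 16:00.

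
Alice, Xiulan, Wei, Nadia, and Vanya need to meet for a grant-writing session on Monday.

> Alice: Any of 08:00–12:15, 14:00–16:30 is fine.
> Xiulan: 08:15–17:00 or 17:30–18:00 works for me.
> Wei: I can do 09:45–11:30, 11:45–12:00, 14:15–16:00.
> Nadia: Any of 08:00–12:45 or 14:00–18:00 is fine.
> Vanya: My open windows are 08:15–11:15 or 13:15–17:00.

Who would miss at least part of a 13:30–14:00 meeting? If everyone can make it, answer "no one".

Alice: not fully free for 13:30-14:00. Xiulan: free for 13:30-14:00. Wei: not fully free for 13:30-14:00. Nadia: not fully free for 13:30-14:00. Vanya: free for 13:30-14:00.

Alice, Nadia, Wei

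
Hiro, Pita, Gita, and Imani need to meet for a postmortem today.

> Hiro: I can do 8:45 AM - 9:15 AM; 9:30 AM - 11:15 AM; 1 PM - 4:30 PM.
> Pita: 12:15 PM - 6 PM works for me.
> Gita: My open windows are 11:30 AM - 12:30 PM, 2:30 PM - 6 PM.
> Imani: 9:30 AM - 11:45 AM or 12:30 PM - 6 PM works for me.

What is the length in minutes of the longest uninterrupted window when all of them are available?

120

Hiro ∩ Pita: 13:00-16:30.
Hiro ∩ Pita ∩ Gita: 14:30-16:30.
Hiro ∩ Pita ∩ Gita ∩ Imani: 14:30-16:30.
So the common availability across everyone is 14:30-16:30.
The longest is 14:30-16:30 at 120 minutes.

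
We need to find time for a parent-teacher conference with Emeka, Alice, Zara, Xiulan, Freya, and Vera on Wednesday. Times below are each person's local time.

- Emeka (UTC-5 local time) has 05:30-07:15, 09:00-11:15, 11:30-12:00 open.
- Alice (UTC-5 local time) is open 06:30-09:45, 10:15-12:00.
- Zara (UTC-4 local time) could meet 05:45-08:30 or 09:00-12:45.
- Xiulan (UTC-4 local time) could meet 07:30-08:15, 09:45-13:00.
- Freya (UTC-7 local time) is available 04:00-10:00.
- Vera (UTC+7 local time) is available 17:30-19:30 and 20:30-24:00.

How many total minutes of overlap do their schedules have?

Emeka in UTC: 10:30-12:15, 14:00-16:15, 16:30-17:00 (add 5h to convert from UTC-5).
Alice in UTC: 11:30-14:45, 15:15-17:00 (add 5h to convert from UTC-5).
Zara in UTC: 09:45-12:30, 13:00-16:45 (add 4h to convert from UTC-4).
Xiulan in UTC: 11:30-12:15, 13:45-17:00 (add 4h to convert from UTC-4).
Freya in UTC: 11:00-17:00 (add 7h to convert from UTC-7).
Vera in UTC: 10:30-12:30, 13:30-17:00 (subtract 7h to convert from UTC+7).
Emeka ∩ Alice: 11:30-12:15, 14:00-14:45, 15:15-16:15, 16:30-17:00.
Emeka ∩ Alice ∩ Zara: 11:30-12:15, 14:00-14:45, 15:15-16:15, 16:30-16:45.
Emeka ∩ Alice ∩ Zara ∩ Xiulan: 11:30-12:15, 14:00-14:45, 15:15-16:15, 16:30-16:45.
Emeka ∩ Alice ∩ Zara ∩ Xiulan ∩ Freya: 11:30-12:15, 14:00-14:45, 15:15-16:15, 16:30-16:45.
Emeka ∩ Alice ∩ Zara ∩ Xiulan ∩ Freya ∩ Vera: 11:30-12:15, 14:00-14:45, 15:15-16:15, 16:30-16:45.
So the common availability across everyone is 11:30-12:15, 14:00-14:45, 15:15-16:15, 16:30-16:45.
Summing the common windows: 45 + 45 + 60 + 15 = 165 minutes.

165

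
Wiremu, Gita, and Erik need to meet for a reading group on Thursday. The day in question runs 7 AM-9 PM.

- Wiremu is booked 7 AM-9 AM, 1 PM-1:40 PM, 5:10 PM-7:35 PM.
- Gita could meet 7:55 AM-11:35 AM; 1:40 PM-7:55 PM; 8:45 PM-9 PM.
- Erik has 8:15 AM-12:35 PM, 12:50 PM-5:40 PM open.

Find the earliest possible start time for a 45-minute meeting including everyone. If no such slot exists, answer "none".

Wiremu free: 09:00-13:00, 13:40-17:10, 19:35-21:00 (invert busy blocks within the working day).
Gita free: 07:55-11:35, 13:40-19:55, 20:45-21:00.
Erik free: 08:15-12:35, 12:50-17:40.
Wiremu ∩ Gita: 09:00-11:35, 13:40-17:10, 19:35-19:55, 20:45-21:00.
Wiremu ∩ Gita ∩ Erik: 09:00-11:35, 13:40-17:10.
The first common window of at least 45 minutes is 09:00-11:35, so the earliest start is 09:00.

09:00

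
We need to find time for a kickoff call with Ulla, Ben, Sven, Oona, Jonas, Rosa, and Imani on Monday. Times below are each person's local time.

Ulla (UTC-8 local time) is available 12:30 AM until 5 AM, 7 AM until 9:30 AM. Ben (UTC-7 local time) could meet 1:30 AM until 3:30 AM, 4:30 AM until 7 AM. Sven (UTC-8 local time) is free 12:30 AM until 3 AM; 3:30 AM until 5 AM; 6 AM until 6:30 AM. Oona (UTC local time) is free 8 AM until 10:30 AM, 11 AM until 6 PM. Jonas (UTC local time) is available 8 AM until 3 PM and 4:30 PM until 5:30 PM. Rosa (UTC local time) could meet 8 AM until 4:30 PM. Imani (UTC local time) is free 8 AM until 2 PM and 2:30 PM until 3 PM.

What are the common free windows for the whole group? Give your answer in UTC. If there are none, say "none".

Ulla in UTC: 08:30-13:00, 15:00-17:30 (add 8h to convert from UTC-8).
Ben in UTC: 08:30-10:30, 11:30-14:00 (add 7h to convert from UTC-7).
Sven in UTC: 08:30-11:00, 11:30-13:00, 14:00-14:30 (add 8h to convert from UTC-8).
Oona in UTC: 08:00-10:30, 11:00-18:00.
Jonas in UTC: 08:00-15:00, 16:30-17:30.
Rosa in UTC: 08:00-16:30.
Imani in UTC: 08:00-14:00, 14:30-15:00.
Ulla ∩ Ben: 08:30-10:30, 11:30-13:00.
Ulla ∩ Ben ∩ Sven: 08:30-10:30, 11:30-13:00.
Ulla ∩ Ben ∩ Sven ∩ Oona: 08:30-10:30, 11:30-13:00.
Ulla ∩ Ben ∩ Sven ∩ Oona ∩ Jonas: 08:30-10:30, 11:30-13:00.
Ulla ∩ Ben ∩ Sven ∩ Oona ∩ Jonas ∩ Rosa: 08:30-10:30, 11:30-13:00.
Ulla ∩ Ben ∩ Sven ∩ Oona ∩ Jonas ∩ Rosa ∩ Imani: 08:30-10:30, 11:30-13:00.

08:30-10:30, 11:30-13:00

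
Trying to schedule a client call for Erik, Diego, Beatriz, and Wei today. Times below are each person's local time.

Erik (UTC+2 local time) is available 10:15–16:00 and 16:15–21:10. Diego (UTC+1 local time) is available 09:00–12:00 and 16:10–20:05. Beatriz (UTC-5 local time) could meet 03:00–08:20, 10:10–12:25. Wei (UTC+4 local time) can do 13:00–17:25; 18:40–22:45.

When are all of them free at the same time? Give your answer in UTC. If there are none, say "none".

09:00-11:00, 15:10-17:25

Erik in UTC: 08:15-14:00, 14:15-19:10 (subtract 2h to convert from UTC+2).
Diego in UTC: 08:00-11:00, 15:10-19:05 (subtract 1h to convert from UTC+1).
Beatriz in UTC: 08:00-13:20, 15:10-17:25 (add 5h to convert from UTC-5).
Wei in UTC: 09:00-13:25, 14:40-18:45 (subtract 4h to convert from UTC+4).
Erik ∩ Diego: 08:15-11:00, 15:10-19:05.
Erik ∩ Diego ∩ Beatriz: 08:15-11:00, 15:10-17:25.
Erik ∩ Diego ∩ Beatriz ∩ Wei: 09:00-11:00, 15:10-17:25.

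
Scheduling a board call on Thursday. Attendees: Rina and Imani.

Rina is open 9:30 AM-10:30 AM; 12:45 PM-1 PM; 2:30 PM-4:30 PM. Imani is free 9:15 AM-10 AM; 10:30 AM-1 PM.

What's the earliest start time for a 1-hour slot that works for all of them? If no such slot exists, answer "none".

Rina ∩ Imani: 09:30-10:00, 12:45-13:00.
No common window is at least 60 minutes long.

none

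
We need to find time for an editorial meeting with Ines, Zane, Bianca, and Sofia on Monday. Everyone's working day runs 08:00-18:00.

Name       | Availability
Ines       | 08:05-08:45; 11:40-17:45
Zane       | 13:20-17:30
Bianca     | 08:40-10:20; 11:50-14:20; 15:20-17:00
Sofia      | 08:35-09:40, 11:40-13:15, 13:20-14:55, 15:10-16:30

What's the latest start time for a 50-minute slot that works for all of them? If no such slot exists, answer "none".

Ines ∩ Zane: 13:20-17:30.
Ines ∩ Zane ∩ Bianca: 13:20-14:20, 15:20-17:00.
Ines ∩ Zane ∩ Bianca ∩ Sofia: 13:20-14:20, 15:20-16:30.
The last common window of at least 50 minutes is 15:20-16:30; a 50-minute meeting can start as late as 15:40 and still end by 16:30.

15:40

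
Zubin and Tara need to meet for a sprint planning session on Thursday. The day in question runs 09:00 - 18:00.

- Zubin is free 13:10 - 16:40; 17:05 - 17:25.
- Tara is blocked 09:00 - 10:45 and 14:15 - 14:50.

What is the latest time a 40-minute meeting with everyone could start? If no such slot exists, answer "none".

Zubin free: 13:10-16:40, 17:05-17:25.
Tara free: 10:45-14:15, 14:50-18:00 (invert busy blocks within the working day).
Zubin ∩ Tara: 13:10-14:15, 14:50-16:40, 17:05-17:25.
The last common window of at least 40 minutes is 14:50-16:40; a 40-minute meeting can start as late as 16:00 and still end by 16:40.

16:00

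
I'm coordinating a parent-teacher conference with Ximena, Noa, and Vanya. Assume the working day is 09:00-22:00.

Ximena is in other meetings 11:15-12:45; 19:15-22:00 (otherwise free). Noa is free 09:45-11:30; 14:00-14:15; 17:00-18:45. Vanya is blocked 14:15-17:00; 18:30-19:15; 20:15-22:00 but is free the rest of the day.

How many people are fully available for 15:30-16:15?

1

Ximena free: 09:00-11:15, 12:45-19:15 (invert busy blocks within the working day).
Noa free: 09:45-11:30, 14:00-14:15, 17:00-18:45.
Vanya free: 09:00-14:15, 17:00-18:30, 19:15-20:15 (invert busy blocks within the working day).
Ximena can make the full 15:30-16:15 slot — that's 1.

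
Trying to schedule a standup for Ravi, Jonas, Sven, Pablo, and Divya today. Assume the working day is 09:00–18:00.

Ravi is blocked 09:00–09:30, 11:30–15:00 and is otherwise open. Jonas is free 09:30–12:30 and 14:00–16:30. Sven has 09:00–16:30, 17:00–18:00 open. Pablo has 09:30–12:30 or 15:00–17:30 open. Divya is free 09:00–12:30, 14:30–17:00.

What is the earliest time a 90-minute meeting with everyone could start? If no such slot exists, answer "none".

Ravi free: 09:30-11:30, 15:00-18:00 (invert busy blocks within the working day).
Jonas free: 09:30-12:30, 14:00-16:30.
Sven free: 09:00-16:30, 17:00-18:00.
Pablo free: 09:30-12:30, 15:00-17:30.
Divya free: 09:00-12:30, 14:30-17:00.
Ravi ∩ Jonas: 09:30-11:30, 15:00-16:30.
Ravi ∩ Jonas ∩ Sven: 09:30-11:30, 15:00-16:30.
Ravi ∩ Jonas ∩ Sven ∩ Pablo: 09:30-11:30, 15:00-16:30.
Ravi ∩ Jonas ∩ Sven ∩ Pablo ∩ Divya: 09:30-11:30, 15:00-16:30.
So the common availability across everyone is 09:30-11:30, 15:00-16:30.
The first common window of at least 90 minutes is 09:30-11:30, so the earliest start is 09:30.

09:30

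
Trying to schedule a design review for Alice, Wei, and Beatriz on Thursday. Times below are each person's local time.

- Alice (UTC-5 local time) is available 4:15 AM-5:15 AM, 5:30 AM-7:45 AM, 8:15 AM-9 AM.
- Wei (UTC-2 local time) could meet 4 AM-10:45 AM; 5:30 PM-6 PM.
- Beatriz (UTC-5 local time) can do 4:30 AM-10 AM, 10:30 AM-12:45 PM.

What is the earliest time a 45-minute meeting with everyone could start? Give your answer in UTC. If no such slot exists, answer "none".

09:30

Alice in UTC: 09:15-10:15, 10:30-12:45, 13:15-14:00 (add 5h to convert from UTC-5).
Wei in UTC: 06:00-12:45, 19:30-20:00 (add 2h to convert from UTC-2).
Beatriz in UTC: 09:30-15:00, 15:30-17:45 (add 5h to convert from UTC-5).
Alice ∩ Wei: 09:15-10:15, 10:30-12:45.
Alice ∩ Wei ∩ Beatriz: 09:30-10:15, 10:30-12:45.
So the common availability across everyone is 09:30-10:15, 10:30-12:45.
The first common window of at least 45 minutes is 09:30-10:15, so the earliest start is 09:30.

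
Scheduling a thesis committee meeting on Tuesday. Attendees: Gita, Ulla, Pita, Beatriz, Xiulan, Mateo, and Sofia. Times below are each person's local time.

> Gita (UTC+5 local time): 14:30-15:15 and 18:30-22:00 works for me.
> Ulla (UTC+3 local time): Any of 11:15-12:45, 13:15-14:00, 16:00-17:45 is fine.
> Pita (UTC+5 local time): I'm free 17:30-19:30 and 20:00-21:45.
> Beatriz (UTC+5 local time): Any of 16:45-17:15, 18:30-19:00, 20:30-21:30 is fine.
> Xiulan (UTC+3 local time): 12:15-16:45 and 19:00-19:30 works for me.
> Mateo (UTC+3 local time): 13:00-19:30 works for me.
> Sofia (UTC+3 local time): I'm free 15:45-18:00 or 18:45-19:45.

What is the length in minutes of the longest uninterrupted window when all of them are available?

15

Gita in UTC: 09:30-10:15, 13:30-17:00 (subtract 5h to convert from UTC+5).
Ulla in UTC: 08:15-09:45, 10:15-11:00, 13:00-14:45 (subtract 3h to convert from UTC+3).
Pita in UTC: 12:30-14:30, 15:00-16:45 (subtract 5h to convert from UTC+5).
Beatriz in UTC: 11:45-12:15, 13:30-14:00, 15:30-16:30 (subtract 5h to convert from UTC+5).
Xiulan in UTC: 09:15-13:45, 16:00-16:30 (subtract 3h to convert from UTC+3).
Mateo in UTC: 10:00-16:30 (subtract 3h to convert from UTC+3).
Sofia in UTC: 12:45-15:00, 15:45-16:45 (subtract 3h to convert from UTC+3).
Gita ∩ Ulla: 09:30-09:45, 13:30-14:45.
Gita ∩ Ulla ∩ Pita: 13:30-14:30.
Gita ∩ Ulla ∩ Pita ∩ Beatriz: 13:30-14:00.
Gita ∩ Ulla ∩ Pita ∩ Beatriz ∩ Xiulan: 13:30-13:45.
Gita ∩ Ulla ∩ Pita ∩ Beatriz ∩ Xiulan ∩ Mateo: 13:30-13:45.
Gita ∩ Ulla ∩ Pita ∩ Beatriz ∩ Xiulan ∩ Mateo ∩ Sofia: 13:30-13:45.
The longest is 13:30-13:45 at 15 minutes.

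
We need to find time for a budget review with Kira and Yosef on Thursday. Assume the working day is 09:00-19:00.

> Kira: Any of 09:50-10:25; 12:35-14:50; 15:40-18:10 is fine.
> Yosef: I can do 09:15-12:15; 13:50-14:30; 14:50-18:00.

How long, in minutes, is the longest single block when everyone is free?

Kira ∩ Yosef: 09:50-10:25, 13:50-14:30, 15:40-18:00.
The longest is 15:40-18:00 at 140 minutes.

140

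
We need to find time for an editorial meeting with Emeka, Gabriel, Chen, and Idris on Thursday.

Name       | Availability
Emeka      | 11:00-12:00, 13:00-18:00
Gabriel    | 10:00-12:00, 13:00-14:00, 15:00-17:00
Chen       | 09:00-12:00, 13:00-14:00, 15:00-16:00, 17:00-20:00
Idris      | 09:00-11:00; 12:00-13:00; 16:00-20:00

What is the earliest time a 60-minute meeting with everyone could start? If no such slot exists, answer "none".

Emeka ∩ Gabriel: 11:00-12:00, 13:00-14:00, 15:00-17:00.
Emeka ∩ Gabriel ∩ Chen: 11:00-12:00, 13:00-14:00, 15:00-16:00.
Emeka ∩ Gabriel ∩ Chen ∩ Idris: ∅.
There is no time when everyone is free.
No common window is at least 60 minutes long.

none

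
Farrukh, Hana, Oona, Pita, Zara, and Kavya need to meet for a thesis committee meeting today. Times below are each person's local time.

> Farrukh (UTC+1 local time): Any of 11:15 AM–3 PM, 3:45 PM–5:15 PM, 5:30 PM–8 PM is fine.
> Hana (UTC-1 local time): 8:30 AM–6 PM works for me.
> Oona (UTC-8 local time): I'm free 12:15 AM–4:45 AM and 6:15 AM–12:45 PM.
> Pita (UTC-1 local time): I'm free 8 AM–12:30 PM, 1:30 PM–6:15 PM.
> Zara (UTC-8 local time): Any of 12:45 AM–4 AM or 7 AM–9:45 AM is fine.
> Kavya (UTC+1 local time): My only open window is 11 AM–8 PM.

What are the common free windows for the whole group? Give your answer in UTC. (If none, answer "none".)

10:15-12:00, 15:00-16:15, 16:30-17:45

Farrukh in UTC: 10:15-14:00, 14:45-16:15, 16:30-19:00 (subtract 1h to convert from UTC+1).
Hana in UTC: 09:30-19:00 (add 1h to convert from UTC-1).
Oona in UTC: 08:15-12:45, 14:15-20:45 (add 8h to convert from UTC-8).
Pita in UTC: 09:00-13:30, 14:30-19:15 (add 1h to convert from UTC-1).
Zara in UTC: 08:45-12:00, 15:00-17:45 (add 8h to convert from UTC-8).
Kavya in UTC: 10:00-19:00 (subtract 1h to convert from UTC+1).
Farrukh ∩ Hana: 10:15-14:00, 14:45-16:15, 16:30-19:00.
Farrukh ∩ Hana ∩ Oona: 10:15-12:45, 14:45-16:15, 16:30-19:00.
Farrukh ∩ Hana ∩ Oona ∩ Pita: 10:15-12:45, 14:45-16:15, 16:30-19:00.
Farrukh ∩ Hana ∩ Oona ∩ Pita ∩ Zara: 10:15-12:00, 15:00-16:15, 16:30-17:45.
Farrukh ∩ Hana ∩ Oona ∩ Pita ∩ Zara ∩ Kavya: 10:15-12:00, 15:00-16:15, 16:30-17:45.
So the common availability across everyone is 10:15-12:00, 15:00-16:15, 16:30-17:45.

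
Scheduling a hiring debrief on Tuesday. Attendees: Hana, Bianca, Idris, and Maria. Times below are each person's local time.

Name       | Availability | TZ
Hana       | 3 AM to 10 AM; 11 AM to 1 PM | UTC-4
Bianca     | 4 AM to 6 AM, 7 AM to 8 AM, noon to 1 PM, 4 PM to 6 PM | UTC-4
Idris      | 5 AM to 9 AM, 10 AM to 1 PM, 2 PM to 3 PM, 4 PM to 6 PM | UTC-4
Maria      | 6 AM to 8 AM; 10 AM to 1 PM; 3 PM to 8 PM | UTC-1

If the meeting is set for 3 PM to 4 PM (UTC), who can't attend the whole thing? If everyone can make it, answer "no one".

Bianca, Maria

Hana in UTC: 07:00-14:00, 15:00-17:00 (add 4h to convert from UTC-4).
Bianca in UTC: 08:00-10:00, 11:00-12:00, 16:00-17:00, 20:00-22:00 (add 4h to convert from UTC-4).
Idris in UTC: 09:00-13:00, 14:00-17:00, 18:00-19:00, 20:00-22:00 (add 4h to convert from UTC-4).
Maria in UTC: 07:00-09:00, 11:00-14:00, 16:00-21:00 (add 1h to convert from UTC-1).
Hana: free for 15:00-16:00. Bianca: not fully free for 15:00-16:00. Idris: free for 15:00-16:00. Maria: not fully free for 15:00-16:00.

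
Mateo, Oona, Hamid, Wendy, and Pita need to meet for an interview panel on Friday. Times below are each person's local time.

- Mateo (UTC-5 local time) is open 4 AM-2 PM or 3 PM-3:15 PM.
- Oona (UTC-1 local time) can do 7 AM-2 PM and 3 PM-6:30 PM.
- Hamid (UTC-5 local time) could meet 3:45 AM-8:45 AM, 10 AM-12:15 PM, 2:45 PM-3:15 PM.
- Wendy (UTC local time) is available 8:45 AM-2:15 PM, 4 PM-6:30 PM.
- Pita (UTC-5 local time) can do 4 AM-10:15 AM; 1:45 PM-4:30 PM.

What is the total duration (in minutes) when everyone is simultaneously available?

285

Mateo in UTC: 09:00-19:00, 20:00-20:15 (add 5h to convert from UTC-5).
Oona in UTC: 08:00-15:00, 16:00-19:30 (add 1h to convert from UTC-1).
Hamid in UTC: 08:45-13:45, 15:00-17:15, 19:45-20:15 (add 5h to convert from UTC-5).
Wendy in UTC: 08:45-14:15, 16:00-18:30.
Pita in UTC: 09:00-15:15, 18:45-21:30 (add 5h to convert from UTC-5).
Mateo ∩ Oona: 09:00-15:00, 16:00-19:00.
Mateo ∩ Oona ∩ Hamid: 09:00-13:45, 16:00-17:15.
Mateo ∩ Oona ∩ Hamid ∩ Wendy: 09:00-13:45, 16:00-17:15.
Mateo ∩ Oona ∩ Hamid ∩ Wendy ∩ Pita: 09:00-13:45.
That's a single block of 285 minutes.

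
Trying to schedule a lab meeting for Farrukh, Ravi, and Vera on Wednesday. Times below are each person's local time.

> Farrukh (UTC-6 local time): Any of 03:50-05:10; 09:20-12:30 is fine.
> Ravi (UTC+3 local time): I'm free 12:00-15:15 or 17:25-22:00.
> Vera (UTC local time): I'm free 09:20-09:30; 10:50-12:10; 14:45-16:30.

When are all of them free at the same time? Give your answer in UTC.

10:50-11:10, 15:20-16:30

Farrukh in UTC: 09:50-11:10, 15:20-18:30 (add 6h to convert from UTC-6).
Ravi in UTC: 09:00-12:15, 14:25-19:00 (subtract 3h to convert from UTC+3).
Vera in UTC: 09:20-09:30, 10:50-12:10, 14:45-16:30.
Farrukh ∩ Ravi: 09:50-11:10, 15:20-18:30.
Farrukh ∩ Ravi ∩ Vera: 10:50-11:10, 15:20-16:30.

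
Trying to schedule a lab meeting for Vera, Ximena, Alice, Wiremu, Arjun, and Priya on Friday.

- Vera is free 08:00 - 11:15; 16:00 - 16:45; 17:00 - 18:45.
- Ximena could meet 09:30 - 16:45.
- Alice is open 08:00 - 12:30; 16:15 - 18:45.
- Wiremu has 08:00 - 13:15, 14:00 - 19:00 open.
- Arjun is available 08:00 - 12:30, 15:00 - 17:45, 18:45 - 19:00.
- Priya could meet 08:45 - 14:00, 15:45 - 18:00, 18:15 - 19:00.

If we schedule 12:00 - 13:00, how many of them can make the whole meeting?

3

Ximena, Wiremu, and Priya can make the full 12:00-13:00 slot — that's 3.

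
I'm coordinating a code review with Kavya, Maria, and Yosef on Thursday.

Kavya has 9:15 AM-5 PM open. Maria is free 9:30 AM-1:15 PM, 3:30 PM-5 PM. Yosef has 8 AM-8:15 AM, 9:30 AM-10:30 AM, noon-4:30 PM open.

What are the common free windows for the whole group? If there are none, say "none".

09:30-10:30, 12:00-13:15, 15:30-16:30

Kavya ∩ Maria: 09:30-13:15, 15:30-17:00.
Kavya ∩ Maria ∩ Yosef: 09:30-10:30, 12:00-13:15, 15:30-16:30.
Those are the intersection windows.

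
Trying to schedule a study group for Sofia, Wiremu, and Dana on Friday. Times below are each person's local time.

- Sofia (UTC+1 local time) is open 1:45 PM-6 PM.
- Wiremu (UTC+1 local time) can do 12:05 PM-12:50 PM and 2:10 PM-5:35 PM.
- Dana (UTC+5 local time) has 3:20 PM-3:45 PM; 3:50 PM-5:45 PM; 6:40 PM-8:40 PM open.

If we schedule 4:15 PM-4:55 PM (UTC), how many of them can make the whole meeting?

1

Sofia in UTC: 12:45-17:00 (subtract 1h to convert from UTC+1).
Wiremu in UTC: 11:05-11:50, 13:10-16:35 (subtract 1h to convert from UTC+1).
Dana in UTC: 10:20-10:45, 10:50-12:45, 13:40-15:40 (subtract 5h to convert from UTC+5).
Sofia can make the full 16:15-16:55 slot — that's 1.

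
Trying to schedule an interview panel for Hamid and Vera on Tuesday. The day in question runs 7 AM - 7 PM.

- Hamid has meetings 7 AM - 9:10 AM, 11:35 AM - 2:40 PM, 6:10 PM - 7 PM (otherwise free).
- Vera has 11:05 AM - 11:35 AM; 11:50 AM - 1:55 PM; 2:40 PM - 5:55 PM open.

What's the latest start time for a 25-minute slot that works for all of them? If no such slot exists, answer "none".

17:30

Hamid free: 09:10-11:35, 14:40-18:10 (invert busy blocks within the working day).
Vera free: 11:05-11:35, 11:50-13:55, 14:40-17:55.
Hamid ∩ Vera: 11:05-11:35, 14:40-17:55.
The last common window of at least 25 minutes is 14:40-17:55; a 25-minute meeting can start as late as 17:30 and still end by 17:55.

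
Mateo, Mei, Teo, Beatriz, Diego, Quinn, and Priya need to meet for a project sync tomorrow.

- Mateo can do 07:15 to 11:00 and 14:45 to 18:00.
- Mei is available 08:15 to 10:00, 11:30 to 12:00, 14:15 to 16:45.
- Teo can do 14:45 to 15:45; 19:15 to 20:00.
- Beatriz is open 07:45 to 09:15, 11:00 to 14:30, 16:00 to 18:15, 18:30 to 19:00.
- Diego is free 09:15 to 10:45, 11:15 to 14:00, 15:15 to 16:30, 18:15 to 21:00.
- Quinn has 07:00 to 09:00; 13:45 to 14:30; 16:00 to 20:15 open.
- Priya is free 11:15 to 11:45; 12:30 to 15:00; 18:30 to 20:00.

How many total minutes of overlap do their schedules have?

0

Mateo ∩ Mei: 08:15-10:00, 14:45-16:45.
Mateo ∩ Mei ∩ Teo: 14:45-15:45.
Mateo ∩ Mei ∩ Teo ∩ Beatriz: ∅.
Mateo ∩ Mei ∩ Teo ∩ Beatriz ∩ Diego: ∅.
Mateo ∩ Mei ∩ Teo ∩ Beatriz ∩ Diego ∩ Quinn: ∅.
Mateo ∩ Mei ∩ Teo ∩ Beatriz ∩ Diego ∩ Quinn ∩ Priya: ∅.
There is no time when everyone is free.
There is no common window, so the total is 0 minutes.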